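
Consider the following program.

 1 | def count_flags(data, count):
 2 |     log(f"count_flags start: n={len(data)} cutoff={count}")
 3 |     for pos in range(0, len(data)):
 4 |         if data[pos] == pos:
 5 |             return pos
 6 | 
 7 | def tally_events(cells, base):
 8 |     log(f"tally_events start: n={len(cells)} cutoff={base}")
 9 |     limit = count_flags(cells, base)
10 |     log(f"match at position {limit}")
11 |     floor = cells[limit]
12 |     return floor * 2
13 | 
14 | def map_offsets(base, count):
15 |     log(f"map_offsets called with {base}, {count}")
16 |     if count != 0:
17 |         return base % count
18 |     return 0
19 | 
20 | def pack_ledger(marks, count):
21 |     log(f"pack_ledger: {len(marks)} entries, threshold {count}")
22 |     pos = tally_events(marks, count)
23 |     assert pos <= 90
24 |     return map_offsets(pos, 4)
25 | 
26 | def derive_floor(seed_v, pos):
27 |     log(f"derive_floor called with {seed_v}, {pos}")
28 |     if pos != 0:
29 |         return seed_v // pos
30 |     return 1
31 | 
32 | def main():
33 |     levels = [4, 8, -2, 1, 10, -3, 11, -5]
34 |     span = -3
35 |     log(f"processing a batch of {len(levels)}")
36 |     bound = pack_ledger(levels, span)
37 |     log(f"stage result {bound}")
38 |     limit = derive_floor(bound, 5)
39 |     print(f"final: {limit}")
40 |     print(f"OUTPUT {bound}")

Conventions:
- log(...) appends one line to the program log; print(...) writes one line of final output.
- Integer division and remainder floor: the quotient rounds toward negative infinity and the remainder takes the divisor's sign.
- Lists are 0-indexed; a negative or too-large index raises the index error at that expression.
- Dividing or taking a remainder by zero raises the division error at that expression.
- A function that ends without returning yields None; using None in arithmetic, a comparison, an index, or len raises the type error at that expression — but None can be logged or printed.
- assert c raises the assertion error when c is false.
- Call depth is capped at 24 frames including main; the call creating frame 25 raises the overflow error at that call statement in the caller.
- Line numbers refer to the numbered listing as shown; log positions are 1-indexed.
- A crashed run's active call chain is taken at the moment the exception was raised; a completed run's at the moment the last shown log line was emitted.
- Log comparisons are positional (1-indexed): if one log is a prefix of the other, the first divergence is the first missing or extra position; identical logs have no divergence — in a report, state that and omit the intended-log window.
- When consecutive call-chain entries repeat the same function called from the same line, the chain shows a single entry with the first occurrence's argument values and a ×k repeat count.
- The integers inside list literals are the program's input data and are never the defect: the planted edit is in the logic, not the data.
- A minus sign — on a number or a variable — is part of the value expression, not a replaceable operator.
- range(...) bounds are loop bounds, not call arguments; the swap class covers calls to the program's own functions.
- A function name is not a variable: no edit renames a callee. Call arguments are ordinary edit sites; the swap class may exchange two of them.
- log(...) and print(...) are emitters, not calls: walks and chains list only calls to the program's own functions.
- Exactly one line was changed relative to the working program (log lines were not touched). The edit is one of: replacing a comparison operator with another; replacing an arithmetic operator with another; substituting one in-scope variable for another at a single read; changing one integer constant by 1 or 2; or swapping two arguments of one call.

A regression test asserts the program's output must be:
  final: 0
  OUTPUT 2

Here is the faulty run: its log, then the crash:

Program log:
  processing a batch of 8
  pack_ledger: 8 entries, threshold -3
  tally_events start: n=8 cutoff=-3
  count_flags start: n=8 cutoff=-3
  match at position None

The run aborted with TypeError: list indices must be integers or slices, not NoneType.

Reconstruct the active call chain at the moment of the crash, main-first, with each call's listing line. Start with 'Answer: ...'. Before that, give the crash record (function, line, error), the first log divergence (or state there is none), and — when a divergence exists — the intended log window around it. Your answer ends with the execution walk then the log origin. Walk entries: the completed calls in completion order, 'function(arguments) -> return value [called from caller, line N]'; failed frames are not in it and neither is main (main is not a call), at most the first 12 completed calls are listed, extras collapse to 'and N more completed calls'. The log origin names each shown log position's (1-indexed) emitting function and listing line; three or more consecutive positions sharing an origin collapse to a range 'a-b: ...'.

Answer: main -> pack_ledger (called at line 36) -> tally_events (called at line 22).
Core observation: Everything matches until log position 5, which reads 'match at position None' in place of 'match at position 5'.
Crash: tally_events, line 11, TypeError.
First divergence: position 5; shown 'match at position None' vs intended 'match at position 5'.
Intended log window:
  3: tally_events start: n=8 cutoff=-3
  4: count_flags start: n=8 cutoff=-3
  5: match at position 5
  6: map_offsets called with -6, 4
Execution walk:
  count_flags([4, 8, -2, 1, 10, -3, 11, -5], -3) -> None  [called from tally_events, line 9]
Log origins:
  1: emitted by main (line 35)
  2: emitted by pack_ledger (line 21)
  3: emitted by tally_events (line 8)
  4: emitted by count_flags (line 2)
  5: emitted by tally_events (line 10)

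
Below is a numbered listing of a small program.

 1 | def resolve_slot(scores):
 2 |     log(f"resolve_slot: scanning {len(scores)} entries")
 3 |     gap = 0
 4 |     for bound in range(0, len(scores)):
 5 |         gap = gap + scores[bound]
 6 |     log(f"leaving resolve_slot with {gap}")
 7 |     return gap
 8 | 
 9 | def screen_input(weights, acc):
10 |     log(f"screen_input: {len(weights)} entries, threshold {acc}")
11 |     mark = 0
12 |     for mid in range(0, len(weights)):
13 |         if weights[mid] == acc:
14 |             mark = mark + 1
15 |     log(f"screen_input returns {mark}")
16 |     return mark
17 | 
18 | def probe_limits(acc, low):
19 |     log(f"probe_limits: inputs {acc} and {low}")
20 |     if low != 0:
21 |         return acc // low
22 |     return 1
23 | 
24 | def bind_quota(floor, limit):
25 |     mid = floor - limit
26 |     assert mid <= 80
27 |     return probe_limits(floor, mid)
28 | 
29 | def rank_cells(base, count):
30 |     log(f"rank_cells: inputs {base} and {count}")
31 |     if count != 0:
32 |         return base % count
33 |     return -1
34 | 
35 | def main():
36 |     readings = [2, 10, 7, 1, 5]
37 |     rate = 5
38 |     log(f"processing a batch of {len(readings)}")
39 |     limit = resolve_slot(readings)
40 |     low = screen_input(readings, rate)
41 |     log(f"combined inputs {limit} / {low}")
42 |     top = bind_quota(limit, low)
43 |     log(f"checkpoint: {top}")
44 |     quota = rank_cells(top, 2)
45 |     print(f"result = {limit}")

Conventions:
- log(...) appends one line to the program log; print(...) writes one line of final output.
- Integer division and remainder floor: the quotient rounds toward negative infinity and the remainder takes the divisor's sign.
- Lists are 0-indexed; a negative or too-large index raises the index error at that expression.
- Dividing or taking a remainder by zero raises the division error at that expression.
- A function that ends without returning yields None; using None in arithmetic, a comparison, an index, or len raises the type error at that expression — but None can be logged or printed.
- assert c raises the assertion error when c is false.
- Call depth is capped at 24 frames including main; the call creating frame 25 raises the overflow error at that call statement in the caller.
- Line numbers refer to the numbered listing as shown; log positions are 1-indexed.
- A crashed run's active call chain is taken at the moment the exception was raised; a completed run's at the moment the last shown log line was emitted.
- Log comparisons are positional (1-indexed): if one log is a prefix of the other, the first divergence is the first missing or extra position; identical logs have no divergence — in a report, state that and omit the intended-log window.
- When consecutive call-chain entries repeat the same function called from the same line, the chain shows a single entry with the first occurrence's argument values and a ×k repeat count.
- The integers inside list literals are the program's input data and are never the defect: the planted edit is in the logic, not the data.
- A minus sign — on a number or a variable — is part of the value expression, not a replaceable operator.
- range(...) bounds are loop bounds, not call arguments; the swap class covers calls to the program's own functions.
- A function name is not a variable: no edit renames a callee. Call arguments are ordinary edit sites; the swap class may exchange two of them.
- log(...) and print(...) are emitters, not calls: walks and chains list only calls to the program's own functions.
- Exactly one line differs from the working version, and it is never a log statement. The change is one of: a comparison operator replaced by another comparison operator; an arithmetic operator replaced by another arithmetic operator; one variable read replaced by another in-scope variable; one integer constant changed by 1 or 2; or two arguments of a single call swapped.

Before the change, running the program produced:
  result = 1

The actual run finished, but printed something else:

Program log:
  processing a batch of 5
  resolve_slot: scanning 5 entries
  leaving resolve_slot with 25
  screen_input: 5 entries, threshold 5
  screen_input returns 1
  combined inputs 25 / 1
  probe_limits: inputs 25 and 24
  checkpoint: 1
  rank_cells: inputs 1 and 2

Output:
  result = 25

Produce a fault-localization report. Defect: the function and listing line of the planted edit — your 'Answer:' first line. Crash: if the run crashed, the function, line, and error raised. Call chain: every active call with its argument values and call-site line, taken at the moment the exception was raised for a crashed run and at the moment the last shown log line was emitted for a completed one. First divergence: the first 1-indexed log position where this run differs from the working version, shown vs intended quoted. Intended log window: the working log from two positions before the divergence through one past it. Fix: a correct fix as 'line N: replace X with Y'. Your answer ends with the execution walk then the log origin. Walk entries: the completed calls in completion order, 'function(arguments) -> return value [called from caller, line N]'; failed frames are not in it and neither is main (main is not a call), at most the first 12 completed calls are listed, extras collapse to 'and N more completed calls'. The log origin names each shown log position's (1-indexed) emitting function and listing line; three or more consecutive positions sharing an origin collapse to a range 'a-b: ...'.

Answer: the defect is in main at line 45.
Core observation: No log line changed; the fault shows up purely in the output.
Call chain: main -> rank_cells(1, 2) (called at line 44).
First divergence: none; the two logs match at every position.
Execution walk:
  resolve_slot([2, 10, 7, 1, 5]) -> 25  [called from main, line 39]
  screen_input([2, 10, 7, 1, 5], 5) -> 1  [called from main, line 40]
  probe_limits(25, 24) -> 1  [called from bind_quota, line 27]
  bind_quota(25, 1) -> 1  [called from main, line 42]
  rank_cells(1, 2) -> 1  [called from main, line 44]
Log origins:
  1: logged in main at line 38
  2: logged in resolve_slot at line 2
  3: logged in resolve_slot at line 6
  4: logged in screen_input at line 10
  5: logged in screen_input at line 15
  6: logged in main at line 41
  7: logged in probe_limits at line 19
  8: logged in main at line 43
  9: logged in rank_cells at line 30
A correct fix: line 45: replace `limit` with `quota`.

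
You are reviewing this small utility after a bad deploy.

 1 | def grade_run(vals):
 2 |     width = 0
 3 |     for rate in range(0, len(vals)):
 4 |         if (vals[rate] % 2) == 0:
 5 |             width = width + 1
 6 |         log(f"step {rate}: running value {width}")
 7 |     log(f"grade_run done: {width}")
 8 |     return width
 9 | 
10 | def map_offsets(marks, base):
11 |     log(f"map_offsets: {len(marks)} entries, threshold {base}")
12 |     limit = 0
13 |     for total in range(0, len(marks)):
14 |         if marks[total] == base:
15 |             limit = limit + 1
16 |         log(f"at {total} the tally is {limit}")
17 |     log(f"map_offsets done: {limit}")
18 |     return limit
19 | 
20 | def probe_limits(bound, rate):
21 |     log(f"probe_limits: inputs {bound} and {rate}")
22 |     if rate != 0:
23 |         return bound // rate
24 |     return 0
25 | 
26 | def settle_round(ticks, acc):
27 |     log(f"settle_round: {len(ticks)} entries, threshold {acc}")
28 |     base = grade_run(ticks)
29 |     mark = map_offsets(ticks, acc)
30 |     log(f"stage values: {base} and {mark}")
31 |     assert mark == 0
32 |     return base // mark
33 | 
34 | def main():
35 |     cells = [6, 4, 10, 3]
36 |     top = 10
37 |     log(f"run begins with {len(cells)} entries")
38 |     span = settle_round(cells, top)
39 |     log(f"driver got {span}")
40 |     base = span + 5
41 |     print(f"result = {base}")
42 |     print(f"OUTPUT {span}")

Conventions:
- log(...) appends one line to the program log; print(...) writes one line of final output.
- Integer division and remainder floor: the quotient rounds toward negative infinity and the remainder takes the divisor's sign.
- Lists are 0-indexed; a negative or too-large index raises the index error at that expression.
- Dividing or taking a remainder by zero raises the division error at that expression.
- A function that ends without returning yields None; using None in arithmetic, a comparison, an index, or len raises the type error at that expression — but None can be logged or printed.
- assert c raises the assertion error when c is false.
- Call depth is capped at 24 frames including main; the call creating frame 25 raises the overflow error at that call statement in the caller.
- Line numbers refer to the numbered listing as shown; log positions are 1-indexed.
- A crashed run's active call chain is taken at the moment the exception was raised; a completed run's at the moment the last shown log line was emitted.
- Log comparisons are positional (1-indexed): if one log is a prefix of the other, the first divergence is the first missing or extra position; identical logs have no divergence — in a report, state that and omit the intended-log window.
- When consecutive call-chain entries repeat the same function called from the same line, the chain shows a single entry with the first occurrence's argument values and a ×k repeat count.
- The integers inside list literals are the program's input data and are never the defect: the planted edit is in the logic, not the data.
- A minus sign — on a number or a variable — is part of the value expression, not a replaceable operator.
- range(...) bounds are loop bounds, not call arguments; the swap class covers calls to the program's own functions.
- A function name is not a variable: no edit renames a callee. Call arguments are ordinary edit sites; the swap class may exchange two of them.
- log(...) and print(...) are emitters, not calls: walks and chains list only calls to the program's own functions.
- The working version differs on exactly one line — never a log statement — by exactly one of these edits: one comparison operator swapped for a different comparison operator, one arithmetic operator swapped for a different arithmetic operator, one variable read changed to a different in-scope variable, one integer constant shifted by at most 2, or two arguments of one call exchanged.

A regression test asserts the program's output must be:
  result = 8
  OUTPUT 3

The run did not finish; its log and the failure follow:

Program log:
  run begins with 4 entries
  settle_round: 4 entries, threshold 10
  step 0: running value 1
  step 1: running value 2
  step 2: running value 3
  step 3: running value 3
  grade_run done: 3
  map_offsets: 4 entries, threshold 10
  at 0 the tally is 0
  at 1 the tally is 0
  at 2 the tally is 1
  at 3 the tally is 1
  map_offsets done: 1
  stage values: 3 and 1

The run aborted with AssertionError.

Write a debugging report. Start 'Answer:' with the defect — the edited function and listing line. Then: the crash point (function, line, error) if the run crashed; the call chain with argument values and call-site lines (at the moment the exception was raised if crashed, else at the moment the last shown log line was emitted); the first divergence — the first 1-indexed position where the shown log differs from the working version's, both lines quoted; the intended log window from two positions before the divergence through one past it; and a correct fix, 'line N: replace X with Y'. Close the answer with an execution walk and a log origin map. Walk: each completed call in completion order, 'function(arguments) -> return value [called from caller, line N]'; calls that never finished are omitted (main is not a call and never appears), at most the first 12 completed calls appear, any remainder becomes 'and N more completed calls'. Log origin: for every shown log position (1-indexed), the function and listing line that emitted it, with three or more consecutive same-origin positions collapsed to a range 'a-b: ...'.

Answer: the defect is in settle_round at line 31.
Key observation: The log ends early — 14 lines, where the working version next logs 'driver got 3'.
Crash: settle_round, line 31, AssertionError.
Call chain: main -> settle_round([6, 4, 10, 3], 10) (called at line 38).
First divergence: position 15; the shown log stops at 14 lines while the working version next logs 'driver got 3'.
Intended log window:
  13: map_offsets done: 1
  14: stage values: 3 and 1
  15: driver got 3
Execution walk:
  grade_run([6, 4, 10, 3]) -> 3  [called from settle_round, line 28]
  map_offsets([6, 4, 10, 3], 10) -> 1  [called from settle_round, line 29]
Log line origins:
  1: emitted by main (line 37)
  2: emitted by settle_round (line 27)
  3-6: emitted by grade_run (line 6)
  7: emitted by grade_run (line 7)
  8: emitted by map_offsets (line 11)
  9-12: emitted by map_offsets (line 16)
  13: emitted by map_offsets (line 17)
  14: emitted by settle_round (line 30)
A correct fix: line 31: replace `==` with `>`.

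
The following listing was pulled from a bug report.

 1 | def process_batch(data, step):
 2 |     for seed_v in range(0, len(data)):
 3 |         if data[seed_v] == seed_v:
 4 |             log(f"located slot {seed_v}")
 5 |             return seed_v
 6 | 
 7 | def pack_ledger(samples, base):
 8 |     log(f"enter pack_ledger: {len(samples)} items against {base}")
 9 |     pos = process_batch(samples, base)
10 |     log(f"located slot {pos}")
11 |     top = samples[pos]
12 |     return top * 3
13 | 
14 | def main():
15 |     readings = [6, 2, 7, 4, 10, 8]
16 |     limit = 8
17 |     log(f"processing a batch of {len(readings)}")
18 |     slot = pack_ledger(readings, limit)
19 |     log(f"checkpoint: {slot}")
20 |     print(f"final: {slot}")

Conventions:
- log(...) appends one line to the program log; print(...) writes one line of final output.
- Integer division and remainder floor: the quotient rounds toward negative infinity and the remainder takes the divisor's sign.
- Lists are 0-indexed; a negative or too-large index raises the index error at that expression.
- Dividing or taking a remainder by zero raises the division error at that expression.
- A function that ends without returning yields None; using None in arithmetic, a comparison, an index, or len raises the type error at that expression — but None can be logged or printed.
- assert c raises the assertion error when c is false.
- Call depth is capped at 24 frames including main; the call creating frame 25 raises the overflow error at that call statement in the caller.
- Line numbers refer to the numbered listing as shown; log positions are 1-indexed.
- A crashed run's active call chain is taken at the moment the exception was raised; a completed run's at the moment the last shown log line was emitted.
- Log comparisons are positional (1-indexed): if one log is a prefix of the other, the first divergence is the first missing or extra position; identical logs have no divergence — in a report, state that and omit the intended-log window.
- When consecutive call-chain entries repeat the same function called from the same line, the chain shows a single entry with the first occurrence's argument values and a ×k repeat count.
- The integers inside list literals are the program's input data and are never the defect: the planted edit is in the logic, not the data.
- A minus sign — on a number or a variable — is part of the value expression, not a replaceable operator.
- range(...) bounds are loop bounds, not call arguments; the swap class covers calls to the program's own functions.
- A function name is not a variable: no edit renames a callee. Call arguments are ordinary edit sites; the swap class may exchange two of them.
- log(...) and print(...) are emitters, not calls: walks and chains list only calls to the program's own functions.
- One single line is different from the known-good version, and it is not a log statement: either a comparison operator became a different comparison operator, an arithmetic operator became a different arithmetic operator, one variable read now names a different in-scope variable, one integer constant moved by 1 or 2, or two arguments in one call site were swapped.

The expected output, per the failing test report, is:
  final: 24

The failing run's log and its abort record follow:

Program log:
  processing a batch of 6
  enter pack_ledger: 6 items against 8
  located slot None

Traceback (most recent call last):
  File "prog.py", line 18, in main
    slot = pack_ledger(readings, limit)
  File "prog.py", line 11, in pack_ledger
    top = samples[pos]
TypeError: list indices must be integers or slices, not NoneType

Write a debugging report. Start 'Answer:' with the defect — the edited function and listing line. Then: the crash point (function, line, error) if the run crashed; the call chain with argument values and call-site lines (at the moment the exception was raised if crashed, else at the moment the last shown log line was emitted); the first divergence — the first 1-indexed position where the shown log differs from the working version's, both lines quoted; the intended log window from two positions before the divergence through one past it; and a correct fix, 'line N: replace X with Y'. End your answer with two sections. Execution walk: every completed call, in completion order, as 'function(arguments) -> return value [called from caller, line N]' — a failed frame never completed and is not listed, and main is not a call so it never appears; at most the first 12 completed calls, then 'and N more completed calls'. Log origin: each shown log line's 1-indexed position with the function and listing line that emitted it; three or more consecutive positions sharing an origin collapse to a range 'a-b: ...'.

Answer: the defect is in process_batch at line 3.
Key fact: Log line 3 is where behavior first shows: 'located slot None' appears instead of 'located slot 5'.
Crash: pack_ledger, line 11, TypeError.
Call chain: main -> pack_ledger([6, 2, 7, 4, 10, 8], 8) (called at line 18).
First divergence: at position 3 the run shows 'located slot None' where the working version logs 'located slot 5'.
Intended log window:
  1: processing a batch of 6
  2: enter pack_ledger: 6 items against 8
  3: located slot 5
  4: located slot 5
Execution walk:
  process_batch([6, 2, 7, 4, 10, 8], 8) -> None  [called from pack_ledger, line 9]
Log line origins:
  1: from main, line 17
  2: from pack_ledger, line 8
  3: from pack_ledger, line 10
A correct fix: line 3: replace `data[seed_v] == seed_v` with `data[seed_v] == step`.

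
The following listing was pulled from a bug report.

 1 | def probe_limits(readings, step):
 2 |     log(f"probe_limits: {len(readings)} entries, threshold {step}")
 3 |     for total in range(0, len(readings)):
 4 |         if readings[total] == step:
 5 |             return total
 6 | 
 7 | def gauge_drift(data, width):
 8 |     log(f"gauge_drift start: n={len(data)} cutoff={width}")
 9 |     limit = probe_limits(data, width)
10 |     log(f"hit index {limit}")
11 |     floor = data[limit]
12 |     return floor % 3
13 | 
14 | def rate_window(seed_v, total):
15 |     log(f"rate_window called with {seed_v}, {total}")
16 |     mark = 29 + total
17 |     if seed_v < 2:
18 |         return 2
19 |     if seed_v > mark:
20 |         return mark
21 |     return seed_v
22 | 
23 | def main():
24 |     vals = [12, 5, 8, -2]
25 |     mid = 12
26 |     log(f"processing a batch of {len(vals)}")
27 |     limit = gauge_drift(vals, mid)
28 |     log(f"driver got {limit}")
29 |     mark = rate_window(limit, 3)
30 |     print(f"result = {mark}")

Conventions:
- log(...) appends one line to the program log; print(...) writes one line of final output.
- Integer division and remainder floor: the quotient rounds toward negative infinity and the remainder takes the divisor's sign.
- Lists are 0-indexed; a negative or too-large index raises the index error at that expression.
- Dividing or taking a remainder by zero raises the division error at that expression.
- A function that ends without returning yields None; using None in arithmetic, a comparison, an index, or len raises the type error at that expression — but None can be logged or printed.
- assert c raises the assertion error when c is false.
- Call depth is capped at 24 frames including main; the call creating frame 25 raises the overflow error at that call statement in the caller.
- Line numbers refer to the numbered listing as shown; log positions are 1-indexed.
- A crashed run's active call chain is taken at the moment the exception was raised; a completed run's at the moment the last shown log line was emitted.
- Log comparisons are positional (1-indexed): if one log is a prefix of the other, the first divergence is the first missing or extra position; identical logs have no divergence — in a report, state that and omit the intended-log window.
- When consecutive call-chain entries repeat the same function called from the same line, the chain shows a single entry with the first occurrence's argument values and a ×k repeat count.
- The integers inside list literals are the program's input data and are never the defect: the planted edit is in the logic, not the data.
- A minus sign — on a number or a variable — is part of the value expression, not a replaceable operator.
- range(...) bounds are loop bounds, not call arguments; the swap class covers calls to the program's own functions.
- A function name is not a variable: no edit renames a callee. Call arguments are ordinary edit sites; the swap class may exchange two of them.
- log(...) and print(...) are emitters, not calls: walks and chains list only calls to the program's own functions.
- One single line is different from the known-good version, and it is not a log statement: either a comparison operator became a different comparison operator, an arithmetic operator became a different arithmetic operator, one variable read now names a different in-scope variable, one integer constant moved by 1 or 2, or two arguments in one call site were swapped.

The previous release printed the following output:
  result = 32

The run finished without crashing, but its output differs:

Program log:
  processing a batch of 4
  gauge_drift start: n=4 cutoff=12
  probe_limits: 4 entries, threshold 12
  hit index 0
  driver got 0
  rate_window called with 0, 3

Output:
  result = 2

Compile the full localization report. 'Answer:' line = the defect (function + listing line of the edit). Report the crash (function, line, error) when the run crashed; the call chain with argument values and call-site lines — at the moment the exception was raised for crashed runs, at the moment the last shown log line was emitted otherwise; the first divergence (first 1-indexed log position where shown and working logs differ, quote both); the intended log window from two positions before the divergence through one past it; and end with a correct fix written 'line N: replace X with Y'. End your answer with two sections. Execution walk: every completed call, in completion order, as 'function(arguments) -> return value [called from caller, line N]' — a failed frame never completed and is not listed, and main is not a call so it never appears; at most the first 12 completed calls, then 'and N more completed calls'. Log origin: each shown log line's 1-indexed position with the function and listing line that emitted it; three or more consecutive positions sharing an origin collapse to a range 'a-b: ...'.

Answer: the defect is in gauge_drift at line 12.
The tell: Everything matches until log position 5, which reads 'driver got 0' in place of 'driver got 36'.
Call chain: main -> rate_window(0, 3) (called at line 29).
First divergence: at position 5 the run shows 'driver got 0' where the working version logs 'driver got 36'.
Intended log window:
  3: probe_limits: 4 entries, threshold 12
  4: hit index 0
  5: driver got 36
  6: rate_window called with 36, 3
Execution walk:
  probe_limits([12, 5, 8, -2], 12) -> 0  [called from gauge_drift, line 9]
  gauge_drift([12, 5, 8, -2], 12) -> 0  [called from main, line 27]
  rate_window(0, 3) -> 2  [called from main, line 29]
Log origin:
  1 — main, line 26
  2 — gauge_drift, line 8
  3 — probe_limits, line 2
  4 — gauge_drift, line 10
  5 — main, line 28
  6 — rate_window, line 15
A correct fix: line 12: replace `%` with `*`.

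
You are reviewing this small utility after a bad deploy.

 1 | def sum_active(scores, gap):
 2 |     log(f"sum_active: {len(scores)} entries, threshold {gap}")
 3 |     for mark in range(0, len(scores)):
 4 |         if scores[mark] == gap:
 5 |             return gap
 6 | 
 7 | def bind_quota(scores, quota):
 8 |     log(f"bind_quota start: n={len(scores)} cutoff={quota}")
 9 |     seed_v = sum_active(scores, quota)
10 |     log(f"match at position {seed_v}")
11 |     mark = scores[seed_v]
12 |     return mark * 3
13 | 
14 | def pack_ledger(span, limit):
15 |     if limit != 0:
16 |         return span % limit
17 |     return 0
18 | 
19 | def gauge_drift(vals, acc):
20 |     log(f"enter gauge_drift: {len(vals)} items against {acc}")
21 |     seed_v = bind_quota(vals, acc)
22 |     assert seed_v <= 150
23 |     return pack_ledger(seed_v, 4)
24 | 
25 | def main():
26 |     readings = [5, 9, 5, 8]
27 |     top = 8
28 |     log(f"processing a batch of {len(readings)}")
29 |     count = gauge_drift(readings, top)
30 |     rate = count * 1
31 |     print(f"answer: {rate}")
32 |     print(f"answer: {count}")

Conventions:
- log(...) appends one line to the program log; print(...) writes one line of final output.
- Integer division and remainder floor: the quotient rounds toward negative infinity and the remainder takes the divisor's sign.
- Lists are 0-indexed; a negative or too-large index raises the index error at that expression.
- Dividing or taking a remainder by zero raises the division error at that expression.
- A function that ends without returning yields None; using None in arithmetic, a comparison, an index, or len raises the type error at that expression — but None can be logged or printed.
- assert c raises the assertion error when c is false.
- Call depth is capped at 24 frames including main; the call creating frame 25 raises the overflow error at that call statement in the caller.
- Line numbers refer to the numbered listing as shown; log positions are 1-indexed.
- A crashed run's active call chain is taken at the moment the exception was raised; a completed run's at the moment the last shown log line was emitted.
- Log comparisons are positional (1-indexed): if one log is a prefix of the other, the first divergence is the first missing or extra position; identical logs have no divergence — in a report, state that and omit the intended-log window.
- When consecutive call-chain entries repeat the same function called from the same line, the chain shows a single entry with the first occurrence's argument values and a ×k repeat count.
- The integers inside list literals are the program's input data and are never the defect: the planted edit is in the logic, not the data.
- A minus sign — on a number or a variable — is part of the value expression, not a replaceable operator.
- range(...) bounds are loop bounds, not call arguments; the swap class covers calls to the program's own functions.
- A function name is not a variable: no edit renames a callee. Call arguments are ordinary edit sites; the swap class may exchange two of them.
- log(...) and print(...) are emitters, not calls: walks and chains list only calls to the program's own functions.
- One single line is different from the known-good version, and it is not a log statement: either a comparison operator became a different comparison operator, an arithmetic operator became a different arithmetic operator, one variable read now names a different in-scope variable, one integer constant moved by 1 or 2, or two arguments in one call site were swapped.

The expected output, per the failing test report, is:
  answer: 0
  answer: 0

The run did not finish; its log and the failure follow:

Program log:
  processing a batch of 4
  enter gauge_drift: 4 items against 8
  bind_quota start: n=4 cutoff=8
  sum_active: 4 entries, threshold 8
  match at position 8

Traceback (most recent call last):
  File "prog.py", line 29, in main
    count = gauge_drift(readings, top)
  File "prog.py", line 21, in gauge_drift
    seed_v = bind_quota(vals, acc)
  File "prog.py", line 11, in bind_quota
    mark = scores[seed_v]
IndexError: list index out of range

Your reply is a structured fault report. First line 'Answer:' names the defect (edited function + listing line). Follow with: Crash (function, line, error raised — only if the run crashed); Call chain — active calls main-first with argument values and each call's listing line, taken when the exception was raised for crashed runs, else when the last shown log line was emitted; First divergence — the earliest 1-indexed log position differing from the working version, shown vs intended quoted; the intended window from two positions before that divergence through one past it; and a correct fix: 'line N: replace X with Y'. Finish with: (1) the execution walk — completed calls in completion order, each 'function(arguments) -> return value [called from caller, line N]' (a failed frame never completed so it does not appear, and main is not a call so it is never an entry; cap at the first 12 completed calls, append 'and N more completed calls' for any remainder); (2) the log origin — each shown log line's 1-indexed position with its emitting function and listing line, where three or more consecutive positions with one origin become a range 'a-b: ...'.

Answer: the defect is in sum_active at line 5.
Core observation: Log line 5 is where behavior first shows: 'match at position 8' appears instead of 'match at position 3'.
Crash: bind_quota, line 11, IndexError.
Call chain: main -> gauge_drift([5, 9, 5, 8], 8) (called at line 29) -> bind_quota([5, 9, 5, 8], 8) (called at line 21).
First divergence: position 5; shown 'match at position 8' vs intended 'match at position 3'.
Intended log window:
  3: bind_quota start: n=4 cutoff=8
  4: sum_active: 4 entries, threshold 8
  5: match at position 3
Execution walk:
  sum_active([5, 9, 5, 8], 8) -> 8  [called from bind_quota, line 9]
Log origins:
  1 — main, line 28
  2 — gauge_drift, line 20
  3 — bind_quota, line 8
  4 — sum_active, line 2
  5 — bind_quota, line 10
A correct fix: line 5: replace `gap` with `mark`.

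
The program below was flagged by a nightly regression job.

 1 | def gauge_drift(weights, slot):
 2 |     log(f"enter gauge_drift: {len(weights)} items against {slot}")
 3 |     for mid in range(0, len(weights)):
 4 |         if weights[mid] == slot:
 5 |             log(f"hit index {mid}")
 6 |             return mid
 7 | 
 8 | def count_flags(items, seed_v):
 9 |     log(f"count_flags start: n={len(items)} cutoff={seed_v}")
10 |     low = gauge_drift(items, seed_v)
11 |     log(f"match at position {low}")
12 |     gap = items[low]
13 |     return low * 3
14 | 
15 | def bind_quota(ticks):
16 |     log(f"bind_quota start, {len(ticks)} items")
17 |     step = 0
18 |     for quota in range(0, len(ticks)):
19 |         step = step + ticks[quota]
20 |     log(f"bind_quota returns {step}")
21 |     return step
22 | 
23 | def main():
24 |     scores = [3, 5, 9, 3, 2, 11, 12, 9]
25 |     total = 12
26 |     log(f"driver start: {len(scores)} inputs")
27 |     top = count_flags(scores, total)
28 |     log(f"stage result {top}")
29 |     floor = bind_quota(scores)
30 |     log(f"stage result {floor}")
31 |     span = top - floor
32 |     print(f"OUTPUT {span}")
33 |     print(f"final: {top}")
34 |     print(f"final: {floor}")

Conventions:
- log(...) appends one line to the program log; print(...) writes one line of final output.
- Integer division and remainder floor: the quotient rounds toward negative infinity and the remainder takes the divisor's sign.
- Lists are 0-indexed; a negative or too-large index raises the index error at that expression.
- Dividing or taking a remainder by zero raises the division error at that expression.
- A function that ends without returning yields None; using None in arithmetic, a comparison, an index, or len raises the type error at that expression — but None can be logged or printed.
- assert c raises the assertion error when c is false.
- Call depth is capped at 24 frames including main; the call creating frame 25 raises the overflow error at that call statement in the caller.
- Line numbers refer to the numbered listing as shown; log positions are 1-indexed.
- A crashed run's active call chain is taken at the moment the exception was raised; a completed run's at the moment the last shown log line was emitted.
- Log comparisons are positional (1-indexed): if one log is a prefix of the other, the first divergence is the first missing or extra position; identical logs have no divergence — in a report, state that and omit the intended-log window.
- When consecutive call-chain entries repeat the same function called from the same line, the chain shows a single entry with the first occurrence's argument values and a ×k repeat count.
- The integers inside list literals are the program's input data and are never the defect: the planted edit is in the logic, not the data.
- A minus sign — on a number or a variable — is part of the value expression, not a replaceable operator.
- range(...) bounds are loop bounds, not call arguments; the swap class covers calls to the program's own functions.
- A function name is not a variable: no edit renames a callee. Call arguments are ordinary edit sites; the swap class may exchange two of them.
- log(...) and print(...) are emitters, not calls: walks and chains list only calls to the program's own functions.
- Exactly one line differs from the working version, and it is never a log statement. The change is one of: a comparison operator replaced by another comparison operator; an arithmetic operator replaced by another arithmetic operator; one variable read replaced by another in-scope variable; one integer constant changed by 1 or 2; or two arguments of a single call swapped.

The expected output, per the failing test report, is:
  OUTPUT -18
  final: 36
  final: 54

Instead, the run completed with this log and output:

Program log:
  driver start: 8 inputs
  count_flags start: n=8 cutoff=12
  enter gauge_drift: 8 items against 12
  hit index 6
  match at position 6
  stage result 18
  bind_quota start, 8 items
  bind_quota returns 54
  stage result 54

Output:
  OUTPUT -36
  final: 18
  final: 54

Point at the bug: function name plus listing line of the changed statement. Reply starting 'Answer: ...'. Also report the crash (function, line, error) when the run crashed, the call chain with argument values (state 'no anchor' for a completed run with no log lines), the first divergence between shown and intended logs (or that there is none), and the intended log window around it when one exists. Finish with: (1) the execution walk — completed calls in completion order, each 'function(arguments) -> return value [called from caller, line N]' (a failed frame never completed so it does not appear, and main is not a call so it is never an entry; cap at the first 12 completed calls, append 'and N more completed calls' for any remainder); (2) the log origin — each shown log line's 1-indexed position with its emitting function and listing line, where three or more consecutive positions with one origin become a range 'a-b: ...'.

Answer: the defect is in count_flags at line 13.
Key observation: At log position 6 the runs split — shown 'stage result 18', but the working version logs 'stage result 36'.
Call chain: main.
First divergence: position 6 — shown 'stage result 18', intended 'stage result 36'.
Intended log window:
  4: hit index 6
  5: match at position 6
  6: stage result 36
  7: bind_quota start, 8 items
Execution walk:
  gauge_drift([3, 5, 9, 3, 2, 11, 12, 9], 12) -> 6  [called from count_flags, line 10]
  count_flags([3, 5, 9, 3, 2, 11, 12, 9], 12) -> 18  [called from main, line 27]
  bind_quota([3, 5, 9, 3, 2, 11, 12, 9]) -> 54  [called from main, line 29]
Log line origins:
  1 — main, line 26
  2 — count_flags, line 9
  3 — gauge_drift, line 2
  4 — gauge_drift, line 5
  5 — count_flags, line 11
  6 — main, line 28
  7 — bind_quota, line 16
  8 — bind_quota, line 20
  9 — main, line 30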